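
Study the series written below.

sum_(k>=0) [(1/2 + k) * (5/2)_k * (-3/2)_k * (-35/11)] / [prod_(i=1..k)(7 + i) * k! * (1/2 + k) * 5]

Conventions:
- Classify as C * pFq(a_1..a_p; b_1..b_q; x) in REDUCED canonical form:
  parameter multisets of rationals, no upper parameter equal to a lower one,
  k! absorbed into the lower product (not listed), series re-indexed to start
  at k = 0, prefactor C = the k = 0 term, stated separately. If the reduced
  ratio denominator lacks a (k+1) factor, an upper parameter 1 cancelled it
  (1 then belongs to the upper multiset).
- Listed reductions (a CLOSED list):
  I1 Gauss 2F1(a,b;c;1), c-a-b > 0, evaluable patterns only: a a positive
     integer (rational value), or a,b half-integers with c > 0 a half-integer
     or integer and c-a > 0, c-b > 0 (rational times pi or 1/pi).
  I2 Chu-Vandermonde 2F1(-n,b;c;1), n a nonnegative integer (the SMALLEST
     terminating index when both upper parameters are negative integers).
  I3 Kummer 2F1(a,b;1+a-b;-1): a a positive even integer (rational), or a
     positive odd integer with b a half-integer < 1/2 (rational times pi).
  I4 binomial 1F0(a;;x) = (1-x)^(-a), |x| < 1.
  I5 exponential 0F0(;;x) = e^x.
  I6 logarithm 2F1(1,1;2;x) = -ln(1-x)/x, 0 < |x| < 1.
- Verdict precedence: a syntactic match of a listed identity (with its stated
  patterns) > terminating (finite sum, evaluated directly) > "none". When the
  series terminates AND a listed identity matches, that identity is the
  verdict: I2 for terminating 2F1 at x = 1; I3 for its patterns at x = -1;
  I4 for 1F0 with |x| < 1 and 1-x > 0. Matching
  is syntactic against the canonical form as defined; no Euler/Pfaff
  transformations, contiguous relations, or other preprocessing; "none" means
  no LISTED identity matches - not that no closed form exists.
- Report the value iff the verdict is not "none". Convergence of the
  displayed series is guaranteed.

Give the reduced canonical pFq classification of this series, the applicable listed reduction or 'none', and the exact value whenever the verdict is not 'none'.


Key step: t_0 = -7/11 here, and the lower running product (C = -7/11, x = 1) is a rising factorial.
Step ratio: r(k) = 1 * (k-3/2) (k+5/2) / [(k+8) (k+1)] ; factor over Q: parameters, x = 1, and C = -7/11.

This is -7/11 * 2F1(-3/2, 5/2; 8; 1) in reduced canonical form. Verdict: Gauss (I1, half-integer pattern) fires (x = 1; upper {-3/2, 5/2} half-integers, c = 8 in the evaluable pattern). Its exact value is (-4194304/3610035) / pi.


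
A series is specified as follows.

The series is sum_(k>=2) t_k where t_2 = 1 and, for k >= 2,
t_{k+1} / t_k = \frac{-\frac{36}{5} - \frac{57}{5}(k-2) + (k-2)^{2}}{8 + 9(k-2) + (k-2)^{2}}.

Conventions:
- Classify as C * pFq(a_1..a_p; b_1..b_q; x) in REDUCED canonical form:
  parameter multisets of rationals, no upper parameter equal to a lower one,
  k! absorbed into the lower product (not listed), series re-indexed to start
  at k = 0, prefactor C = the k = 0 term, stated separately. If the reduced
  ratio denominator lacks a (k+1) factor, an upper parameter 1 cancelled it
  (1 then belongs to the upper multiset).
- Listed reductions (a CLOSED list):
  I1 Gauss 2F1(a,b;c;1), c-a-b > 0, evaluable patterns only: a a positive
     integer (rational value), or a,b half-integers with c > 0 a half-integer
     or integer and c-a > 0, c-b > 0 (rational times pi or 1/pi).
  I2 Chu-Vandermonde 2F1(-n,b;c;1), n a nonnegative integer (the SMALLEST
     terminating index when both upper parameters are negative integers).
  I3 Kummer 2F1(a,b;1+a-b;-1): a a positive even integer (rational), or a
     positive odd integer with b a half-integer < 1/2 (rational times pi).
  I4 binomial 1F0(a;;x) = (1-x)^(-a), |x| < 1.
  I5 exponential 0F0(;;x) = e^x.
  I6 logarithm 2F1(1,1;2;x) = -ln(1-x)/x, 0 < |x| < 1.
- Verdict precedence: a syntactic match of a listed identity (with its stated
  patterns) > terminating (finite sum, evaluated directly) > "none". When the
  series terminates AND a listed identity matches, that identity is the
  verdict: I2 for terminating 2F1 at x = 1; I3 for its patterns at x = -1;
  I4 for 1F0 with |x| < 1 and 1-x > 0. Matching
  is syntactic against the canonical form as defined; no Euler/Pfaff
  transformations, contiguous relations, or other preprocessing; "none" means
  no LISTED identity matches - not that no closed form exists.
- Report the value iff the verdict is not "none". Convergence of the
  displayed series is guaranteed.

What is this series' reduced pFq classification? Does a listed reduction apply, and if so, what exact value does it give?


Canonical form: C = 1 times 2F1 with upper {-12, \frac{3}{5}}, lower {8}, x = 1. Verdict at x = 1: Vandermonde's identity (I2) matches (terminating 2F1 at x = 1 with n = 12, b = 3/5, c = 8). Value: \frac{691422979387}{1245117187500}.

The tell: t_0 being 1, roots of the ratio polynomials (C = 1) are the negated parameters.
Term ratio: r(k) = 1 * (k-12) (k+\frac{3}{5}) / [(k+8) (k+1)] - poly over poly, x = 1 from leading terms; C = 1 at k = 0.


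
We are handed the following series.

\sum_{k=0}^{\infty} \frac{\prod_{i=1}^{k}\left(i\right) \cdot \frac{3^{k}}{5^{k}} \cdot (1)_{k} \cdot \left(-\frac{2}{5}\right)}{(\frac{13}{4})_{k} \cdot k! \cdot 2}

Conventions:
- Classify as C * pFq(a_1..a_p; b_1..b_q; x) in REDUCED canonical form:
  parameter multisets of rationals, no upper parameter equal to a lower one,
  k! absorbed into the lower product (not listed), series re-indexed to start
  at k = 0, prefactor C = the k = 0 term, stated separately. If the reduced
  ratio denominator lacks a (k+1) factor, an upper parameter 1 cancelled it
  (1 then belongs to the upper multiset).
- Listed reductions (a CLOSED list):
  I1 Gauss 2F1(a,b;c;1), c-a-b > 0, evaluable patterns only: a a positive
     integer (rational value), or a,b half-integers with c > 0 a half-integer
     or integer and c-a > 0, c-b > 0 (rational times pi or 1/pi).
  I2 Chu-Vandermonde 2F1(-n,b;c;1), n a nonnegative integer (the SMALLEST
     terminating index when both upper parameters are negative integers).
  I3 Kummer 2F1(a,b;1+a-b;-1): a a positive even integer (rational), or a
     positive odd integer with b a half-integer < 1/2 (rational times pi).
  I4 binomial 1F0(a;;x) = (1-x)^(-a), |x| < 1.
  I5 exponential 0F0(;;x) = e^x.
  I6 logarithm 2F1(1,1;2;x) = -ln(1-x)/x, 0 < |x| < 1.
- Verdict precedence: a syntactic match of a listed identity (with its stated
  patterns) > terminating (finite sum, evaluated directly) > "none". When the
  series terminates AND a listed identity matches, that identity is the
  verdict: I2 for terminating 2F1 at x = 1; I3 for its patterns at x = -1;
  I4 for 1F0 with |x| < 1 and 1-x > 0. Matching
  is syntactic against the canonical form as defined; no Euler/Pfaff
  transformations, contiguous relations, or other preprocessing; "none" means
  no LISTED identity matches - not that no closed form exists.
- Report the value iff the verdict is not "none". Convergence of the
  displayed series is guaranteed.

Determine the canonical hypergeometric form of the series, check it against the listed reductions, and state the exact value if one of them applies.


Prefactor -\frac{1}{5}, argument \frac{3}{5}: 2F1 with upper {1, 1} over lower {\frac{13}{4}}. Verdict: none here - no I1-I6 shape fits x = \frac{3}{5} with lower {\frac{13}{4}}.

First insight: t_0 = -\frac{1}{5} here, and the constant factors (C = -1/5) combine into one prefactor.
Adjacent-term ratio: r(k) = \frac{3}{5} * (k+1) (k+1) / [(k+\frac{13}{4}) (k+1)] - rational in k. x = \frac{3}{5}; t_0 = -\frac{1}{5}; negate the roots.


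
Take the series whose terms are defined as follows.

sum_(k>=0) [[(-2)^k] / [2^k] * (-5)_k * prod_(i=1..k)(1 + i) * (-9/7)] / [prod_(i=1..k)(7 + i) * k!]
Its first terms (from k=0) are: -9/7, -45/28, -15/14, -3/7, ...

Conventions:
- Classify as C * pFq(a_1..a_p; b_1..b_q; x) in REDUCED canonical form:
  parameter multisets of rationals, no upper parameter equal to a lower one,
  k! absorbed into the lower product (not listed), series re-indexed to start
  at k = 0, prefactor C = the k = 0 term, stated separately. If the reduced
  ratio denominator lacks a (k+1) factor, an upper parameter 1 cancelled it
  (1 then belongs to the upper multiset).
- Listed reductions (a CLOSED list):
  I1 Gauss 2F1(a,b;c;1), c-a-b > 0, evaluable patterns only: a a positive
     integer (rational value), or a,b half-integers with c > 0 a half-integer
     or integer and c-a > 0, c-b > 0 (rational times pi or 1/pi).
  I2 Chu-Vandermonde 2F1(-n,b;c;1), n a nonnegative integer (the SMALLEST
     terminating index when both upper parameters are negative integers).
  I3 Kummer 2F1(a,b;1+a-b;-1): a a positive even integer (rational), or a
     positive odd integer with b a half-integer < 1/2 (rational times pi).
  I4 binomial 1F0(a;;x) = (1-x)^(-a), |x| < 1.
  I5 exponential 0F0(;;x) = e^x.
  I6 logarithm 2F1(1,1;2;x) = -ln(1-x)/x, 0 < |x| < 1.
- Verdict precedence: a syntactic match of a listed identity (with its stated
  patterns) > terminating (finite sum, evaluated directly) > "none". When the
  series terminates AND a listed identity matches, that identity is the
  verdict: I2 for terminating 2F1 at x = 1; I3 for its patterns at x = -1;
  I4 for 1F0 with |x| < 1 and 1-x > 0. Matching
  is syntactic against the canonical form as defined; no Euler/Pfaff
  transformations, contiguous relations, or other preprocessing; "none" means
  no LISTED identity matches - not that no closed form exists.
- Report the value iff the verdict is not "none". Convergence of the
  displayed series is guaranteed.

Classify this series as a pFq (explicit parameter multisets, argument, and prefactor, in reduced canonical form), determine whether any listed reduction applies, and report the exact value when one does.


x = -1 here; the reduced form reads 2F1, upper {-5, 2}, lower {8}, C = -9/7. Verdict: Kummer's theorem (I3) applies (x = -1; c = 8 equals 1+a-b for upper {-5, 2}: listed pattern). Hence: -9/2.

First insight: t_0 being -9/7, the running product (prefactor -9/7) telescopes to a rising factorial.
Consecutive-term ratio: r(k) = (-1) * (k-5) (k+2) / [(k+8) (k+1)] - rational; roots negated = parameters, x = (-1), C = -9/7.


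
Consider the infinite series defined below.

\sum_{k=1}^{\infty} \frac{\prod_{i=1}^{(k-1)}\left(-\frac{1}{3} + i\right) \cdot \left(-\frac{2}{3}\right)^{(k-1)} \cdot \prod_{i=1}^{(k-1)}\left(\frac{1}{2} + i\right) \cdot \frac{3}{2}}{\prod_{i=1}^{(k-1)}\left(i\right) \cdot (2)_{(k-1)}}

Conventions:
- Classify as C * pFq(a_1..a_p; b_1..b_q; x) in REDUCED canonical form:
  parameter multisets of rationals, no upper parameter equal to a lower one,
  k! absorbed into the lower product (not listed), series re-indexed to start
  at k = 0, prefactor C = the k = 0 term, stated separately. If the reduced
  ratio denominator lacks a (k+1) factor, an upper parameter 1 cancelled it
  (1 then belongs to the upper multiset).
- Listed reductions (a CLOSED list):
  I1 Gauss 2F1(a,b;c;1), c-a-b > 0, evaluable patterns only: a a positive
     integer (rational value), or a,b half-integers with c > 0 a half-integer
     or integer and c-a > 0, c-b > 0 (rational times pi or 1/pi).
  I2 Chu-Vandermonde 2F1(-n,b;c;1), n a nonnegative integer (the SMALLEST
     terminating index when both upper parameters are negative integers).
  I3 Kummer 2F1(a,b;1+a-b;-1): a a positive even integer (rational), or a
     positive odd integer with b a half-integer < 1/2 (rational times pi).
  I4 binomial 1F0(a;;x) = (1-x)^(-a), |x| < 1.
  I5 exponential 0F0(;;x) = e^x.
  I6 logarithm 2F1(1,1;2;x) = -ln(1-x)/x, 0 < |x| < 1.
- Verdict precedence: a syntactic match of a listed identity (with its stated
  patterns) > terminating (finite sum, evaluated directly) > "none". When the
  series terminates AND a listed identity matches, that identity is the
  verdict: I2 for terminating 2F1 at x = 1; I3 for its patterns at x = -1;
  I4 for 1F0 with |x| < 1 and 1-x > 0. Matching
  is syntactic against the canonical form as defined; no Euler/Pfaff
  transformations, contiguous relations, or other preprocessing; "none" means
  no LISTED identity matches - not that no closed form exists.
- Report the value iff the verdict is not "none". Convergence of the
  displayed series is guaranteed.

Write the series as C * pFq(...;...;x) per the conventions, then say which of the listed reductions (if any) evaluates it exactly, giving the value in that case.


This is \frac{3}{2} * 2F1(\frac{2}{3}, \frac{3}{2}; 2; -\frac{2}{3}) in reduced canonical form. Verdict: none. A 2F1 with upper {\frac{2}{3}, \frac{3}{2}} fits none of I1-I6 at x = -\frac{2}{3}; the sum runs forever.

Structural cue: from the first term \frac{3}{2}: the running product (prefactor 3/2) telescopes to a rising factorial.
Step ratio: r(k) = -\frac{2}{3} * (k+\frac{2}{3}) (k+\frac{3}{2}) / [(k+2) (k+1)] - rational in k. x = -\frac{2}{3}; t_0 = \frac{3}{2}; negate the roots.


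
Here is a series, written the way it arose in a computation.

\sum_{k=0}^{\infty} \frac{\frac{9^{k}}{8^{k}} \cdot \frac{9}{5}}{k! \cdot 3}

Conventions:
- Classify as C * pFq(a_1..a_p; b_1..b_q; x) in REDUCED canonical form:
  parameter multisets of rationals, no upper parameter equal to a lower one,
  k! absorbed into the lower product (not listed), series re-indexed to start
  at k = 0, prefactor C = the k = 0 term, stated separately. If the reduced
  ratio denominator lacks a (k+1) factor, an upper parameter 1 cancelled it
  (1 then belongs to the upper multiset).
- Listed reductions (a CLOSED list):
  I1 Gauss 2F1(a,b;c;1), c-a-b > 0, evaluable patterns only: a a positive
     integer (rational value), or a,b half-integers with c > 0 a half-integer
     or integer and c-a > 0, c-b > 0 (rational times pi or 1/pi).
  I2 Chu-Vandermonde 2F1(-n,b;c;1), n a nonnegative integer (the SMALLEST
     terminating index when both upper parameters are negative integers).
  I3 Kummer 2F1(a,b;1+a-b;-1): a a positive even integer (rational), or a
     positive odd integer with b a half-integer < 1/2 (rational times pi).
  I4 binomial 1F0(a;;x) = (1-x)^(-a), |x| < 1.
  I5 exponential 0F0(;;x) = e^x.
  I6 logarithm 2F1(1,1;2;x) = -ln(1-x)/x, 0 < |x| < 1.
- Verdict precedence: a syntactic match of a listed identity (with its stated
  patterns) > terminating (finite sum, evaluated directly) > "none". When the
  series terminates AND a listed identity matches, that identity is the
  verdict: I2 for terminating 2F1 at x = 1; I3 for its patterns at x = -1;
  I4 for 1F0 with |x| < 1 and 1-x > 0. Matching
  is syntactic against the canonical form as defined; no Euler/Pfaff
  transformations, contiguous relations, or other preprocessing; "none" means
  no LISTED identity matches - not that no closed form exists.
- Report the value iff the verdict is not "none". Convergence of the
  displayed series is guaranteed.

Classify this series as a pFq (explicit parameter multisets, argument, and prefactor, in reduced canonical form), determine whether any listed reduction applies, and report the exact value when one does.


Classification (C = \frac{3}{5}): 0F0 with upper {-}, lower {-}, argument x = \frac{9}{8}. Verdict: exponential (I5) matches (the 0F0 exponential series at x = \frac{9}{8}). Exact value: \frac{3}{5} \cdot e^{\frac{9}{8}}.

The tell: t_0 = \frac{3}{5} here, and the constant factors (C = 3/5) combine into one prefactor.
Step ratio: r(k) = \frac{9}{8} * 1 / [(k+1)] - rational; roots negated = parameters, x = \frac{9}{8}, C = \frac{3}{5}.


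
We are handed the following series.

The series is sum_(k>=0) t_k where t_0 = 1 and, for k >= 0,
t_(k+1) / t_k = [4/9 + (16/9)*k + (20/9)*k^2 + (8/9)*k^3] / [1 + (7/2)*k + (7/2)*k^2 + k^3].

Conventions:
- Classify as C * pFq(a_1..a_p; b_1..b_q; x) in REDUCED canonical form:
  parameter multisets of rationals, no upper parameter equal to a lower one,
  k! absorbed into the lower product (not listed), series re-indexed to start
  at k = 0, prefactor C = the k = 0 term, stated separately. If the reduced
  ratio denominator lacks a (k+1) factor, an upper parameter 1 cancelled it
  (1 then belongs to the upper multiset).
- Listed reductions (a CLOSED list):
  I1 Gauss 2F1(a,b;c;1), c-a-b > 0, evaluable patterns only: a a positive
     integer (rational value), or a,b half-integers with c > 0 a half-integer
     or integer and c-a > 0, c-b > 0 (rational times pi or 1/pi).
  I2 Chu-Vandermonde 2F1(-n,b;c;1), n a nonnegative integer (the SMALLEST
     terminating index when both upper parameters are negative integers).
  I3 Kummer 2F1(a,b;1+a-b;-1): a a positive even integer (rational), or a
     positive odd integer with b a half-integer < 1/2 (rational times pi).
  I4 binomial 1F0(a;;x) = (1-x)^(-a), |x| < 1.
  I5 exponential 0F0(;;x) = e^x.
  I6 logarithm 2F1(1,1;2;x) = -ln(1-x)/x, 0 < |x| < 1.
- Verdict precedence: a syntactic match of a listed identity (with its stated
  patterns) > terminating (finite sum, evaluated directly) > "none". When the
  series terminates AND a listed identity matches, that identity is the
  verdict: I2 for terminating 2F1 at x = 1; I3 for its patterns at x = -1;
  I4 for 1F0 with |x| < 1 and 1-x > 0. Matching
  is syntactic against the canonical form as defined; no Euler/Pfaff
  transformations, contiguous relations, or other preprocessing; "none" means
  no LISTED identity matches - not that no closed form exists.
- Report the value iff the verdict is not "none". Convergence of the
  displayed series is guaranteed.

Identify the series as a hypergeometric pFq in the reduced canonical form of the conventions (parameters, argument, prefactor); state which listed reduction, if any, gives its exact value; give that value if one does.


x = 8/9 here; the reduced form reads 2F1, upper {1, 1}, lower {2}, C = 1. Verdict: the I6 logarithm reduction matches (the logarithm: parameters (1,1;2), x = 8/9). Its exact value is (-9/8) * ln(1/9).

First insight: from the first term 1: the parameter 1/2 appears in both the upper and lower lists and cancels.
Step ratio: r(k) = (8/9) * (k+1) (k+1) / [(k+2) (k+1)] - rational; roots negated = parameters, x = (8/9), C = 1.


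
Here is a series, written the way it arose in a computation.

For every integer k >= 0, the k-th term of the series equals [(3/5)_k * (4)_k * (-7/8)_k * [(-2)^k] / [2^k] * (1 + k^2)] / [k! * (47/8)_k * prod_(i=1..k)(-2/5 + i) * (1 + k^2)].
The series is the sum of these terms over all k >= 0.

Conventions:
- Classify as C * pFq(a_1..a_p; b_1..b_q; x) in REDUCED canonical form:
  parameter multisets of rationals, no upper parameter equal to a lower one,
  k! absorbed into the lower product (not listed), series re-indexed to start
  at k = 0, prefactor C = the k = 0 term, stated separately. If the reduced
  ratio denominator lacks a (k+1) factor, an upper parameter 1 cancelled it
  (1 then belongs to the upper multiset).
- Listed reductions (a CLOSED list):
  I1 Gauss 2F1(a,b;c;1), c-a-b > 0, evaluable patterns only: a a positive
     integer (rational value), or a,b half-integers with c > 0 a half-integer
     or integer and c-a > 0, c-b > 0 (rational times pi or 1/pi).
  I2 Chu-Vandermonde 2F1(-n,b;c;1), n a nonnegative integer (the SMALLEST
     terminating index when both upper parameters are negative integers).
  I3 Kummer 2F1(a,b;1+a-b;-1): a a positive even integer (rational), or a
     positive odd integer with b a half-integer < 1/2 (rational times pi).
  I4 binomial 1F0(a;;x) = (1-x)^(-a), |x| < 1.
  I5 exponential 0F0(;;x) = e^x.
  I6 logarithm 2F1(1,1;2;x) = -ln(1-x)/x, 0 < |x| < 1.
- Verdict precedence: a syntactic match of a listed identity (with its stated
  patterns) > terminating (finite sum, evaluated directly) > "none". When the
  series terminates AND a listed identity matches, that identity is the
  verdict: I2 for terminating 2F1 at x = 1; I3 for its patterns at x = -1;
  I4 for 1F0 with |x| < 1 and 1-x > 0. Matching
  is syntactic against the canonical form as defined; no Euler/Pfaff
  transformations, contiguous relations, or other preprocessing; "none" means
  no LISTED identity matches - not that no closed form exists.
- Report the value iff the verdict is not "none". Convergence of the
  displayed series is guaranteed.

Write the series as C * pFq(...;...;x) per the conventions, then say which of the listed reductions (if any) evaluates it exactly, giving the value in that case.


Canonical form: C = 1 times 2F1 with upper {-7/8, 4}, lower {47/8}, x = -1. Verdict: this is Kummer's theorem (I3) (x = -1; c = 47/8 equals 1+a-b for upper {-7/8, 4}: listed pattern). Its exact value is 403/256.

First insight: x = (-1) and striking the common factor k^2 + 1 reduces the term (C = 1).
Term ratio: r(k) = (-1) * (k-7/8) (k+4) / [(k+47/8) (k+1)] - rational in k. x = (-1); t_0 = 1; negate the roots.


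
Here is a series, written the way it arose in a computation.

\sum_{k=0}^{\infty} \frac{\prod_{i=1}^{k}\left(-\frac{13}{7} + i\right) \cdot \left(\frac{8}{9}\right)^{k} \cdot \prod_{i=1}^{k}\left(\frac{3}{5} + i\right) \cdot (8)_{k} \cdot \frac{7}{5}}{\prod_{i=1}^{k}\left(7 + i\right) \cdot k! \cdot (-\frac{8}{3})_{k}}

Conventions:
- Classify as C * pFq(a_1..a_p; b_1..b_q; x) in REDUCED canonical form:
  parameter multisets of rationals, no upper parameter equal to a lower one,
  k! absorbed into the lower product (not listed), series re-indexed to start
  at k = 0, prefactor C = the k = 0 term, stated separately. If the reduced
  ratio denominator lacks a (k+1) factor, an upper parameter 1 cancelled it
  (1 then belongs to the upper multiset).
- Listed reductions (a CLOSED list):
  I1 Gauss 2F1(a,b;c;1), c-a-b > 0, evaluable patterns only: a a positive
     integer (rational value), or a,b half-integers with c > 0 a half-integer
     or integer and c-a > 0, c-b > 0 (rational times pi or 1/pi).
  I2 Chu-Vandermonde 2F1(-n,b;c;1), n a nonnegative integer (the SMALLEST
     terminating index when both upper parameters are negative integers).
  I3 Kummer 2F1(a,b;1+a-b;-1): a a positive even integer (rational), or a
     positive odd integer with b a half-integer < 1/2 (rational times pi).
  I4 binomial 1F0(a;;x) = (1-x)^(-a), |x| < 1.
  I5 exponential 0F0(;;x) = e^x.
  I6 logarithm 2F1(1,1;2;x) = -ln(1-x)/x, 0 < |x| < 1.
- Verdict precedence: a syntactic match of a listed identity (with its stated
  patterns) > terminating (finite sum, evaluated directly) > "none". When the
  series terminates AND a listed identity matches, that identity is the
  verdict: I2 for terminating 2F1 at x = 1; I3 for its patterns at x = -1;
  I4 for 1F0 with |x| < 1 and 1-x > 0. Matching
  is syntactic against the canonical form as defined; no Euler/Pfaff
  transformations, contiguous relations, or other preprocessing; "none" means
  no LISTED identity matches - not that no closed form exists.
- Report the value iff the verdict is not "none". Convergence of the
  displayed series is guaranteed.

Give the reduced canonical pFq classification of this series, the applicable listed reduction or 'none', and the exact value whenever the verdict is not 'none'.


Canonical form: C = \frac{7}{5} times 2F1 with upper {-\frac{6}{7}, \frac{8}{5}}, lower {-\frac{8}{3}}, x = \frac{8}{9}. Verdict: none (x = \frac{8}{9}): each listed identity misses the multisets {-\frac{6}{7}, \frac{8}{5}} ; {-\frac{8}{3}}.

Key observation: from the first term \frac{7}{5}: the running product (C = 7/5, x = 8/9) telescopes to a rising factorial.
Consecutive-term ratio: r(k) = \frac{8}{9} * (k-\frac{6}{7}) (k+\frac{8}{5}) / [(k-\frac{8}{3}) (k+1)] - rational; roots negated = parameters, x = \frac{8}{9}, C = \frac{7}{5}.


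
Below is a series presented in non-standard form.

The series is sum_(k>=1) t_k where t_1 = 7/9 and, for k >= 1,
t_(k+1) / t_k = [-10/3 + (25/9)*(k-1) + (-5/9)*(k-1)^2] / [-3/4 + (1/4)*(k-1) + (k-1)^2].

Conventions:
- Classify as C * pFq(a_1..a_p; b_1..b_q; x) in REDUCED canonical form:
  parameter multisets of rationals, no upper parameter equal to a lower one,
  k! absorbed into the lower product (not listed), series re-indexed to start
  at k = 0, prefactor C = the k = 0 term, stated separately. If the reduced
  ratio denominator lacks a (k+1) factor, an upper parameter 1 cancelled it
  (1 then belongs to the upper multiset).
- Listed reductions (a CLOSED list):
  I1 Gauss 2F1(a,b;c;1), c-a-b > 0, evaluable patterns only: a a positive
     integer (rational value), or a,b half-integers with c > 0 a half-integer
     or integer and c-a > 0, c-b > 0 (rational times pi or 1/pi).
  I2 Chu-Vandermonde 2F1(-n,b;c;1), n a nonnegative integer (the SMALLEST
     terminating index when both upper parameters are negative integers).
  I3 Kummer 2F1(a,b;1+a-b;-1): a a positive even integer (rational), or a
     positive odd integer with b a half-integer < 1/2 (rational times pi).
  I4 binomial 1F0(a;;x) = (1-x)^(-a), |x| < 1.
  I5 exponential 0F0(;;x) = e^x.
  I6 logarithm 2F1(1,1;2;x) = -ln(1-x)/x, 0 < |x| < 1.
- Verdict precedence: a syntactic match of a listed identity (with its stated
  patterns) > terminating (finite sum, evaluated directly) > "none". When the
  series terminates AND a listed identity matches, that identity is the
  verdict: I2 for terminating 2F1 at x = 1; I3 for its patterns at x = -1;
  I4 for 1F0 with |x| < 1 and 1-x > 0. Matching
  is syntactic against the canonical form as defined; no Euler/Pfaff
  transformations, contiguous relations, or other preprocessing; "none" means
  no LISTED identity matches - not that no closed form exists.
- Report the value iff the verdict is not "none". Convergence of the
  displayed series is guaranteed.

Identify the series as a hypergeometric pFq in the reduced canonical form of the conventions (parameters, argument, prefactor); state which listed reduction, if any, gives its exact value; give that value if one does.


Classification (C = 7/9): 2F1 with upper {-3, -2}, lower {-3/4}, argument x = -5/9. Verdict: terminating. With -2 upstairs the series is a 3-term polynomial sum; evaluated term by term. Sum: -2513/729.

Key observation: from the first term 7/9: the expanded ratio factors over Q; prefactor 7/9, roots give parameters.
Consecutive-term ratio: r(k) = (-5/9) * (k-3) (k-2) / [(k-3/4) (k+1)] - poly over poly, x = (-5/9) from leading terms; C = 7/9 at k = 0.


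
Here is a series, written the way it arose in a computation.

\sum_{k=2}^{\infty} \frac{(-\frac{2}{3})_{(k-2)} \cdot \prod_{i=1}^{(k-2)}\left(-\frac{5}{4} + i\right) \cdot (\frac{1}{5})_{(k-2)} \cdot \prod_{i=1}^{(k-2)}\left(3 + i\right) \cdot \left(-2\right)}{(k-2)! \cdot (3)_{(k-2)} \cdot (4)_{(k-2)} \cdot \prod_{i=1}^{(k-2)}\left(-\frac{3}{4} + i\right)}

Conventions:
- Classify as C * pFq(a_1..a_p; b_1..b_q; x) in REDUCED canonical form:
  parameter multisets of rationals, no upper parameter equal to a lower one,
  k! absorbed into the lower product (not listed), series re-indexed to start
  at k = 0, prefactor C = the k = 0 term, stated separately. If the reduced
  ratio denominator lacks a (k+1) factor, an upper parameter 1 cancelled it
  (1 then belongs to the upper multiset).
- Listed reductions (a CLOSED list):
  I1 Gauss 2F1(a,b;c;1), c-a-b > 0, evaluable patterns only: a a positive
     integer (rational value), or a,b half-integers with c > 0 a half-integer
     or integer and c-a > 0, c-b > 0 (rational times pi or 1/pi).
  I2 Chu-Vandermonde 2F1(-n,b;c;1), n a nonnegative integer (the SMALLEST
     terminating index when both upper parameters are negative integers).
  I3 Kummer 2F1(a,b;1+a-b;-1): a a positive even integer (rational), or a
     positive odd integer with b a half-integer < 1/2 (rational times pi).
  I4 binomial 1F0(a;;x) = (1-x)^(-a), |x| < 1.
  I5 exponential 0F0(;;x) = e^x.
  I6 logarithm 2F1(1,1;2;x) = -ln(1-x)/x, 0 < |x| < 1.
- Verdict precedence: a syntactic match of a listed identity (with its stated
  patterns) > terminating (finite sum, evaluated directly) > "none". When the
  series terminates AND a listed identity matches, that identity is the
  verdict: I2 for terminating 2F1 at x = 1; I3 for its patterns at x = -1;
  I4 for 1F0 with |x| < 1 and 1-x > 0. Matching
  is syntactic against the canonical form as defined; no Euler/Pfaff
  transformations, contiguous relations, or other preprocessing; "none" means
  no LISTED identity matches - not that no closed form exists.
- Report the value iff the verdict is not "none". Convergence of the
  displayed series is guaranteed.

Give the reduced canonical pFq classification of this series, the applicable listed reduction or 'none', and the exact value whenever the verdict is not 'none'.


x = 1 here; the reduced form reads 3F2, upper {-\frac{2}{3}, -\frac{1}{4}, \frac{1}{5}}, lower {\frac{1}{4}, 3}, C = -2. Verdict: none (x = 1): each listed identity misses the multisets {-\frac{2}{3}, -\frac{1}{4}, \frac{1}{5}} ; {\frac{1}{4}, 3}.

Key step: with t_0 = -2, the lower running product (prefactor -2) is a rising factorial.
Ratio: r(k) = 1 * (k-\frac{2}{3}) (k-\frac{1}{4}) (k+\frac{1}{5}) / [(k+\frac{1}{4}) (k+3) (k+1)] - rational; roots negated = parameters, x = 1, C = -2.


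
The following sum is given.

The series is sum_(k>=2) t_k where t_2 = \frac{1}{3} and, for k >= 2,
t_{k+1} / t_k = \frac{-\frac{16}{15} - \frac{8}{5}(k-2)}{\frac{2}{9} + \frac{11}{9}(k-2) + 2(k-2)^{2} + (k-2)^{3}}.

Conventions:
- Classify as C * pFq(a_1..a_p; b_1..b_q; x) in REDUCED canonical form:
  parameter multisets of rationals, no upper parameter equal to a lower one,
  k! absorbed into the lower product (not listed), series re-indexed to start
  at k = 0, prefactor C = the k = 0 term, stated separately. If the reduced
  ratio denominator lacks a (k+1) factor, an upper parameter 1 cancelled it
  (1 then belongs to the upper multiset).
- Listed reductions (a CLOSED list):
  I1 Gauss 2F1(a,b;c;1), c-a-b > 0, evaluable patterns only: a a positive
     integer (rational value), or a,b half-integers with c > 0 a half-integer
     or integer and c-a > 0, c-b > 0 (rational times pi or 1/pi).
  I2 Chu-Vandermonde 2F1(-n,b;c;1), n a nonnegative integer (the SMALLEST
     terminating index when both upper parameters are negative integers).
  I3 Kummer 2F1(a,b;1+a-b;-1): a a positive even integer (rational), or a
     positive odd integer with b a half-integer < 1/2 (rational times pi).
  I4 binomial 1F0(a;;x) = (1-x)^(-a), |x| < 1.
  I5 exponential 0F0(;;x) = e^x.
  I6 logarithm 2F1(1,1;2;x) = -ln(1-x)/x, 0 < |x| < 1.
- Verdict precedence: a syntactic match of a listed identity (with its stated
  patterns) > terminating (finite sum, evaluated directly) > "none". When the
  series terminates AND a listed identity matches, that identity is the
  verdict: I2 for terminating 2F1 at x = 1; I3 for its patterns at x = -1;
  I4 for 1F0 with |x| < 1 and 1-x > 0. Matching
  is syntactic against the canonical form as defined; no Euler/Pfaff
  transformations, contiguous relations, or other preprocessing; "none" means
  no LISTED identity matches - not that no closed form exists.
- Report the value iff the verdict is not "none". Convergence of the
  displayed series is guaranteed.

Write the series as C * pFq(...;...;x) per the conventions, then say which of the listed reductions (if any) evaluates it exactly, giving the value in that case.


x = -\frac{8}{5} here; the reduced form reads 0F1, upper {-}, lower {\frac{1}{3}}, C = \frac{1}{3}. Verdict: none here - no I1-I6 shape fits x = -\frac{8}{5} with lower {\frac{1}{3}}.

Structural cue: with t_0 = \frac{1}{3}, the ratio is unreduced: k + 2/3 divides both sides (C = 1/3).
Ratio: r(k) = -\frac{8}{5} * 1 / [(k+\frac{1}{3}) (k+1)] - poly over poly, x = -\frac{8}{5} from leading terms; C = \frac{1}{3} at k = 0.


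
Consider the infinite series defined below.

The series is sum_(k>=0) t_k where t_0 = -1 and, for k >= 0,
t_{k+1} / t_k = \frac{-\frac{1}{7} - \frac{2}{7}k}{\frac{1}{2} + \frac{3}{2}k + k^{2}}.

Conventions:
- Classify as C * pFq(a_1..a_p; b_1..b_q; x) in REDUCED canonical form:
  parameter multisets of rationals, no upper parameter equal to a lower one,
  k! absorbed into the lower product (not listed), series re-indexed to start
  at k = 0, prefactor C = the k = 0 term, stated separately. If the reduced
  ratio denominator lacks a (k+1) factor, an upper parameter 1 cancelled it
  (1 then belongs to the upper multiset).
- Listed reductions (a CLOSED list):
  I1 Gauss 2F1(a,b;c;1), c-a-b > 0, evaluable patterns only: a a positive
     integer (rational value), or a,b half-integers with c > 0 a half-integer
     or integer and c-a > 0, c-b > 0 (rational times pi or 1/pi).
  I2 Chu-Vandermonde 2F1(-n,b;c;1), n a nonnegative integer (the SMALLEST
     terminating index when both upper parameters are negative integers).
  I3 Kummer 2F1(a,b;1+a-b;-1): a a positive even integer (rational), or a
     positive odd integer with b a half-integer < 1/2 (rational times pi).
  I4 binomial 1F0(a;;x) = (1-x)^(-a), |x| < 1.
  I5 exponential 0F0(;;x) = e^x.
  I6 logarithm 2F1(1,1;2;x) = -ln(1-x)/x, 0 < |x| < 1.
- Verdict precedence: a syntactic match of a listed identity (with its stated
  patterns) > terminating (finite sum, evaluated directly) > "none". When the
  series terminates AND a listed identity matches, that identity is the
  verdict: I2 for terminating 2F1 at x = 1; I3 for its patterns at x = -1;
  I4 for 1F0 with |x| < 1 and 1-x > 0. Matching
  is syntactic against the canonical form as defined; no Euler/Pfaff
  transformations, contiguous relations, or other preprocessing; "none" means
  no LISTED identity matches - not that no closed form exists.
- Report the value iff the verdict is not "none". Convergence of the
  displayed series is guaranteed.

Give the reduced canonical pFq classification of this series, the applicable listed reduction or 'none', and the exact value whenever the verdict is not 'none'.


Classification (C = -1): 0F0 with upper {-}, lower {-}, argument x = -\frac{2}{7}. Verdict (x = -\frac{2}{7}): the exponential series (I5) applies (the 0F0 exponential series at x = -\frac{2}{7}). Its exact value is \left(-1\right) \cdot e^{-\frac{2}{7}}.

Structural cue: t_0 = -1 here, and roots of the ratio polynomials (prefactor -1) are the negated parameters.
Adjacent-term ratio: r(k) = -\frac{2}{7} * 1 / [(k+1)] - rational; roots negated = parameters, x = -\frac{2}{7}, C = -1.


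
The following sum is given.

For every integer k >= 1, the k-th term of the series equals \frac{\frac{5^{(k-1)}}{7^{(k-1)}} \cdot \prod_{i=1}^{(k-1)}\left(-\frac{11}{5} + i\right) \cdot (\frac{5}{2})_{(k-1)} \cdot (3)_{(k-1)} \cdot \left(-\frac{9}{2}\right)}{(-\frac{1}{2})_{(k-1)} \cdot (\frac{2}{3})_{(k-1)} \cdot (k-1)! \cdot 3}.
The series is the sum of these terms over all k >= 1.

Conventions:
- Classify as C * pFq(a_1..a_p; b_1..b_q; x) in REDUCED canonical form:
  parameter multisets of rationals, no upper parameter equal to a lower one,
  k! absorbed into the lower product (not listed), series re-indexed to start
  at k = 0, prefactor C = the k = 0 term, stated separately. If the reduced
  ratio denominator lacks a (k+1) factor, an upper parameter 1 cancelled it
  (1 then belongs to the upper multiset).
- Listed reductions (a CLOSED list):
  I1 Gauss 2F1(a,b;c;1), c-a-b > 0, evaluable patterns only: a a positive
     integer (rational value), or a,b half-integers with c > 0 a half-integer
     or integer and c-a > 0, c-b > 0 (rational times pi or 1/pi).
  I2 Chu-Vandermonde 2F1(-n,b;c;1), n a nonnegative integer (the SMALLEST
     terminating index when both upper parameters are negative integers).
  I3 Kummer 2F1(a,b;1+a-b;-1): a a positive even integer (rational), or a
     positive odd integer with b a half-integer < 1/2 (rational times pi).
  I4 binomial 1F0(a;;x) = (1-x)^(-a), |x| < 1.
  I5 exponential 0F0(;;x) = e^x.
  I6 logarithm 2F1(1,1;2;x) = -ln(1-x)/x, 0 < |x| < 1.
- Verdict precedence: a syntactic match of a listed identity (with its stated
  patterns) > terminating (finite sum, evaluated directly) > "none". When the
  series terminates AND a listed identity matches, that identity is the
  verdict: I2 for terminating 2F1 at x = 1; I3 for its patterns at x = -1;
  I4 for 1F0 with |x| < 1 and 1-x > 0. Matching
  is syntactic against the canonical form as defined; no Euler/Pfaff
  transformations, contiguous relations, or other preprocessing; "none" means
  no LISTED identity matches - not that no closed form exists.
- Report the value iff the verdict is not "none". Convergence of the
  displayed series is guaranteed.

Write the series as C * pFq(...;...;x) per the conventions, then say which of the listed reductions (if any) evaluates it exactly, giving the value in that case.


Prefactor -\frac{3}{2}, argument \frac{5}{7}: 3F2 with upper {-\frac{6}{5}, \frac{5}{2}, 3} over lower {-\frac{1}{2}, \frac{2}{3}}. Verdict: none (x = \frac{5}{7}): each listed identity misses the multisets {-\frac{6}{5}, \frac{5}{2}, 3} ; {-\frac{1}{2}, \frac{2}{3}}.

Key step: with t_0 = -\frac{3}{2}, the two geometric factors (C = -3/2) combine into one argument.
Consecutive-term ratio: r(k) = \frac{5}{7} * (k-\frac{6}{5}) (k+\frac{5}{2}) (k+3) / [(k-\frac{1}{2}) (k+\frac{2}{3}) (k+1)] - poly over poly, x = \frac{5}{7} from leading terms; C = -\frac{3}{2} at k = 0.


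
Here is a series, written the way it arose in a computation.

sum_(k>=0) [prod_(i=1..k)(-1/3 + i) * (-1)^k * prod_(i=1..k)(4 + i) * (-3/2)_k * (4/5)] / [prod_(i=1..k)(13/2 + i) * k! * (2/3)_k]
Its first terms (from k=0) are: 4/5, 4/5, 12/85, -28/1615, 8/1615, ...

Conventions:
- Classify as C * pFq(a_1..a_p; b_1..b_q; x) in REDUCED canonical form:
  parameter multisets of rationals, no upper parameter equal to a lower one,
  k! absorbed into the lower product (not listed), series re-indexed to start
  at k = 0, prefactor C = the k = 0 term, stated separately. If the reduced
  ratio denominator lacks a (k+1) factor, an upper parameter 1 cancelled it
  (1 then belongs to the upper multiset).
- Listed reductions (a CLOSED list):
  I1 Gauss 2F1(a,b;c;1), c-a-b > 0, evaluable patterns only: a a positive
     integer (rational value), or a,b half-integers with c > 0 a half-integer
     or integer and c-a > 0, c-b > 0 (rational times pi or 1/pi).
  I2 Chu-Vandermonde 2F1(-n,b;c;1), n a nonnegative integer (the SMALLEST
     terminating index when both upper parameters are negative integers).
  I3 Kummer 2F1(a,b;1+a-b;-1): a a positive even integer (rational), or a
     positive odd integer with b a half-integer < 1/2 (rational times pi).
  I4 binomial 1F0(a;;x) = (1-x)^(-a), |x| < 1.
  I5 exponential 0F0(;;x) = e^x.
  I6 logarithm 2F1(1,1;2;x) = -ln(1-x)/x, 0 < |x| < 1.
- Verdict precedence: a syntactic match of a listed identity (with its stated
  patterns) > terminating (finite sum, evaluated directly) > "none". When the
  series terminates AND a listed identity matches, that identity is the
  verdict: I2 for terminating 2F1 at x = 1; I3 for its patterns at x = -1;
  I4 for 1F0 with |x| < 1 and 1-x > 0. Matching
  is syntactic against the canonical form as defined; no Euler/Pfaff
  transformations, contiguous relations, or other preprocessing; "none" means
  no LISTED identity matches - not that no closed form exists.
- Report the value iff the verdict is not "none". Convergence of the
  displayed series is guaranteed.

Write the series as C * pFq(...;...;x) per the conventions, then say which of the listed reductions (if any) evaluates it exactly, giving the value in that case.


At argument -1: a 2F1 with upper {-3/2, 5}, lower {15/2}, scaled by C = 4/5. Verdict (x = -1): Kummer's theorem (I3) applies (x = -1; c = 15/2 equals 1+a-b for upper {-3/2, 5}: listed pattern). Value: (9009/16384) * pi.

Key observation: x = (-1) and the lower running product (C = 4/5) is a rising factorial.
Term ratio: r(k) = (-1) * (k-3/2) (k+5) / [(k+15/2) (k+1)] ; factor over Q: parameters, x = (-1), and C = 4/5.


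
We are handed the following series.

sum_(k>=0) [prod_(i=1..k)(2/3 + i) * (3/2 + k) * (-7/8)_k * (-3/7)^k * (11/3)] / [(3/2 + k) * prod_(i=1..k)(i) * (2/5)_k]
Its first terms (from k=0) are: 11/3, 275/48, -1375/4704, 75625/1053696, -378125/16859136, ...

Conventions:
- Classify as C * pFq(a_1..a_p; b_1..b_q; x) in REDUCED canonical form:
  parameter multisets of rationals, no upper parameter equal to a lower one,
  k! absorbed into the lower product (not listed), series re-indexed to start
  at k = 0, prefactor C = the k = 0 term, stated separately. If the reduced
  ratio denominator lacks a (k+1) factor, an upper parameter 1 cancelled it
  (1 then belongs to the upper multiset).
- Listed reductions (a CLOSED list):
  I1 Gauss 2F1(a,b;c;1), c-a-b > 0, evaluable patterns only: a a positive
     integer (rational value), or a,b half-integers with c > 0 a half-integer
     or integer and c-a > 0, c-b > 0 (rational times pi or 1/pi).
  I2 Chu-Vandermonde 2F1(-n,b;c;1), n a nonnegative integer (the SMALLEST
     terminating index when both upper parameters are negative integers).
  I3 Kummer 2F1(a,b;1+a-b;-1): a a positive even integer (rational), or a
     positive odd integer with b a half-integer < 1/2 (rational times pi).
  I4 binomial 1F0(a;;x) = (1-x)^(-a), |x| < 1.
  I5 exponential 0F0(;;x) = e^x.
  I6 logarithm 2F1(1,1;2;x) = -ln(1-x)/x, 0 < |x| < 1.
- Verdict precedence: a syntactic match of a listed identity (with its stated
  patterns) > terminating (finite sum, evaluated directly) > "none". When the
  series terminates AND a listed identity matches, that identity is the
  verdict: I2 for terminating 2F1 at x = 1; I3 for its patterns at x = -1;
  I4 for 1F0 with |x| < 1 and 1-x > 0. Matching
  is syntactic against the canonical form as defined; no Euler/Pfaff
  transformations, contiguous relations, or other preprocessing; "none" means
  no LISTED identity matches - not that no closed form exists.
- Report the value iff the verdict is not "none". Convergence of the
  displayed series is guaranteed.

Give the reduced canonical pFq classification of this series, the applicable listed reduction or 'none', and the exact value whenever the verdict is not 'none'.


Structural cue: t_0 being 11/3, striking the common factor k + 3/2 reduces the term (C = 11/3).
Ratio: r(k) = (-3/7) * (k-7/8) (k+5/3) / [(k+2/5) (k+1)] - rational; roots negated = parameters, x = (-3/7), C = 11/3.

The series (x = -3/7) is 2F1: upper {-7/8, 5/3}, lower {2/5}, prefactor 11/3. Verdict: none - at argument -3/7 the multisets {-7/8, 5/3} ; {2/5} match no listed identity.
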